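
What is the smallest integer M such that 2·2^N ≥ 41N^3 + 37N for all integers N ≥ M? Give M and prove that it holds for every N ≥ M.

M = 17

At N = 16: 131072 < 168528, so the inequality fails and M ≥ 17. We prove 2·2^N ≥ 41N^3 + 37N for all N ≥ 17.
For the base case N = 17: 2·2^N = 262144 and 41N^3 + 37N = 202062, so 262144 ≥ 202062.
Inductive step: suppose the statement holds for some k ≥ 17, so 2·2^k ≥ 41k^3 + 37k.
Then 2·2^(k + 1) = 2·(2·2^k) ≥ 2·(41k^3 + 37k).
Also, for k ≥ 17 we have 2·(41k^3 + 37k) ≥ 41(k+1)^3 + 37(k+1), since 2·(41k^3 + 37k) − (41(k+1)^3 + 37(k+1)) = 41k^3 - 123k^2 - 86k - 78, which is nonnegative for all k ≥ 17.
Combining, 2·2^(k + 1) ≥ 41(k+1)^3 + 37(k+1).
By the principle of mathematical induction, the result holds for all N ≥ 17.
Hence the smallest such M is 17.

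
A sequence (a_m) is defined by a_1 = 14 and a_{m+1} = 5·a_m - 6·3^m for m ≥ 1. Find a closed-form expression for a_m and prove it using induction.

Computing the first terms: a_1 = 14, a_2 = 52, a_3 = 206. This suggests a_m = 3^(m + 1) + 5^m.
For the base case m = 1: the formula gives 14 = 14 = a_1.
Suppose the result is true for m = p, so a_p = 3^(p + 1) + 5^p.
Then a_{p+1} = 5·a_p - 6·3^p = 5·(3^(p + 1) + 5^p) - 6·3^p = 3^(p + 2) + 5^(p + 1) = 3^((p+1) + 1) + 5^(p+1),
which is the claimed formula at m = p+1.
This completes the induction.

a_m = 3^(m + 1) + 5^m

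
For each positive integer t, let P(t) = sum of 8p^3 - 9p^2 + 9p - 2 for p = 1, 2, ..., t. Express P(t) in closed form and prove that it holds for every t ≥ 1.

We claim P(t) = t(2t + 1)(t^2 + 1) for all t ≥ 1.
For the base case t = 1: P(1) = 6, and the closed form gives 6. They agree.
Suppose the result is true for t = p, so P(p) = p(2p^3 + p^2 + 2p + 1).
Then P(p+1) = P(p) + (8p^3 + 15p^2 + 15p + 6) = (p(2p^3 + p^2 + 2p + 1)) + (8p^3 + 15p^2 + 15p + 6).
Simplifying, P(p+1) = (p + 1)(2p + 3)(p^2 + 2p + 2) = (p+1)(2(p+1) + 1)((p+1)^2 + 1),
which is the closed form with t = p+1.
By the principle of mathematical induction, the result holds for all t ≥ 1.

P(t) = t(2t + 1)(t^2 + 1)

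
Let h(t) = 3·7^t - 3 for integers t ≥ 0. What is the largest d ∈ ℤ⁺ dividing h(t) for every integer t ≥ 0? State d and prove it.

d = 18

Computing the first values: h(0) = 0 and h(1) = 18; gcd(0, 18) = 18, so d ≤ 18.
We prove 18 | 3·7^t - 3 for all t ≥ 0 by induction on t.
When t = 0: h(0) = 0 = 18·(0), so 18 | h(0).
Suppose the result is true for t = j, i.e. 18 | h(j). Then
h(j+1) = 3·7^(j+1) - 3 = 7·(3·7^j - 3) + 18 = 7·h(j) + 18. The first term is divisible by 18 by the inductive hypothesis, and 18 is divisible by 18. Hence 18 | h(j+1).
Hence, by induction on t, the claim holds for every t ≥ 0.
Therefore the largest such d is 18.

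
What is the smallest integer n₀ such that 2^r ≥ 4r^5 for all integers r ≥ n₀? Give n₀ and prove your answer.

At r = 25: 33554432 < 39062500, so the inequality fails and n₀ ≥ 26. We prove 2^r ≥ 4r^5 for all r ≥ 26.
When r = 26: 2^r = 67108864 and 4r^5 = 47525504, so 67108864 ≥ 47525504.
Inductive step: assume the claim holds for r = j, so 2^j ≥ 4j^5.
Then 2^(j + 1) = 2·(2^j) ≥ 2·(4j^5).
Also, for j ≥ 26 we have 2·(4j^5) ≥ 4(j+1)^5, since 2 ≥ (1 + 1/j)^5 for all j ≥ 26.
Combining, 2^(j + 1) ≥ 4(j+1)^5.
By induction, the statement is established for all r ≥ 26.
Hence the smallest such n₀ is 26.

n₀ = 26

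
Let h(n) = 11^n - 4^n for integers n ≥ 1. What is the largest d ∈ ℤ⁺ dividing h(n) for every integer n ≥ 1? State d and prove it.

Computing the first values: h(1) = 7 and h(2) = 105; gcd(7, 105) = 7, so d ≤ 7.
We prove 7 | 11^n - 4^n for all n ≥ 1 by induction on n.
Base case (n = 1): h(1) = 7 = 7·(1), so 7 | h(1).
For the inductive step, assume it holds for an arbitrary k ≥ 1, i.e. 7 | h(k). Then
11^{k+1} − 4^{k+1} = 11·11^k − 4·4^k = 11·(11^k − 4^k) + (7)·4^k. The first term is divisible by 7 by the inductive hypothesis, and the second term (7)·4^k is divisible by 7 since 7 | 7. Hence 7 | h(k+1).
Hence, by induction on n, the claim holds for every n ≥ 1.
Therefore the largest such d is 7.

d = 7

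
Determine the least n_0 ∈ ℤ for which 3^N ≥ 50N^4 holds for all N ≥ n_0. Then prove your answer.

n_0 = 13

At N = 12: 531441 < 1036800, so the inequality fails and n_0 ≥ 13. We prove 3^N ≥ 50N^4 for all N ≥ 13.
For the base case N = 13: 3^N = 1594323 and 50N^4 = 1428050, so 1594323 ≥ 1428050.
Inductive step: assume the claim holds for N = m, so 3^m ≥ 50m^4.
Then 3^(m + 1) = 3·(3^m) ≥ 3·(50m^4).
Also, for m ≥ 13 we have 3·(50m^4) ≥ 50(m+1)^4, since 3 ≥ (1 + 1/m)^4 for all m ≥ 13.
Combining, 3^(m + 1) ≥ 50(m+1)^4.
This completes the induction.
Hence the smallest such n_0 is 13.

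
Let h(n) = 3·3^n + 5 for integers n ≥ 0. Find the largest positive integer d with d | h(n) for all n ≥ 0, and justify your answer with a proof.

Computing the first values: h(0) = 8 and h(1) = 14; gcd(8, 14) = 2, so d ≤ 2.
We prove 2 | 3·3^n + 5 for all n ≥ 0 by induction on n.
When n = 0: h(0) = 8 = 2·(4), so 2 | h(0).
Inductive step: suppose the statement holds for some k ≥ 0, i.e. 2 | h(k). Then
h(k+1) = 3·3^(k+1) + 5 = 3·(3·3^k + 5) - 10 = 3·h(k) - 10. The first term is divisible by 2 by the inductive hypothesis, and -10 is divisible by 2. Hence 2 | h(k+1).
This completes the induction.
Therefore the largest such d is 2.

d = 2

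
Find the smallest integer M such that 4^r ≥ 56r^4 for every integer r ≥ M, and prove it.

At r = 9: 262144 < 367416, so the inequality fails and M ≥ 10. We prove 4^r ≥ 56r^4 for all r ≥ 10.
Base step (r = 10): 4^r = 1048576 and 56r^4 = 560000, so 1048576 ≥ 560000.
Inductive step: assume the claim holds for r = i, so 4^i ≥ 56i^4.
Then 4^(i + 1) = 4·(4^i) ≥ 4·(56i^4).
Also, for i ≥ 10 we have 4·(56i^4) ≥ 56(i+1)^4, since 4 ≥ (1 + 1/i)^4 for all i ≥ 10.
Combining, 4^(i + 1) ≥ 56(i+1)^4.
This completes the induction.
Hence the smallest such M is 10.

M = 10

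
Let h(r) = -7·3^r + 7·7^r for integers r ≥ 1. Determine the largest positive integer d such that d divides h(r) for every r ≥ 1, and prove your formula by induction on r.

d = 28

Computing the first values: h(1) = 28 and h(2) = 280; gcd(28, 280) = 28, so d ≤ 28.
We prove 28 | -7·3^r + 7·7^r for all r ≥ 1 by induction on r.
For the base case r = 1: h(1) = 28 = 28·(1), so 28 | h(1).
Suppose the result is true for r = p, i.e. 28 | h(p). Then
h(p+1) − 7·h(p) = (-7·3^(p+1) + 7·7^(p+1)) − 7·(-7·3^p + 7·7^p) = (-7)·3^p·(3 − 7) = (28)·3^p. Since 28 | h(p) by the inductive hypothesis, 28 | 7·h(p); and 28 | 28 since 28 = 28·1. Therefore 28 | h(p+1).
Hence, by induction on r, the claim holds for every r ≥ 1.
Therefore the largest such d is 28.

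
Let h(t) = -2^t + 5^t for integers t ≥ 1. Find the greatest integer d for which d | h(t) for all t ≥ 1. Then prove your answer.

d = 3

Computing the first values: h(1) = 3 and h(2) = 21; gcd(3, 21) = 3, so d ≤ 3.
We prove 3 | -2^t + 5^t for all t ≥ 1 by induction on t.
Base step (t = 1): h(1) = 3 = 3·(1), so 3 | h(1).
Inductive step: assume the claim holds for t = r, i.e. 3 | h(r). Then
5^{r+1} − 2^{r+1} = 5·5^r − 2·2^r = 5·(5^r − 2^r) + (3)·2^r. The first term is divisible by 3 by the inductive hypothesis, and the second term (3)·2^r is divisible by 3 since 3 | 3. Hence 3 | h(r+1).
Hence, by induction on t, the claim holds for every t ≥ 1.
Therefore the largest such d is 3.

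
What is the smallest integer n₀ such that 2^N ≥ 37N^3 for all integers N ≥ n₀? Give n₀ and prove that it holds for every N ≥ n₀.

At N = 17: 131072 < 181781, so the inequality fails and n₀ ≥ 18. We prove 2^N ≥ 37N^3 for all N ≥ 18.
When N = 18: 2^N = 262144 and 37N^3 = 215784, so 262144 ≥ 215784.
Inductive step: suppose the statement holds for some r ≥ 18, so 2^r ≥ 37r^3.
Then 2^(r + 1) = 2·(2^r) ≥ 2·(37r^3).
Also, for r ≥ 18 we have 2·(37r^3) ≥ 37(r+1)^3, since 2 ≥ (1 + 1/r)^3 for all r ≥ 18.
Combining, 2^(r + 1) ≥ 37(r+1)^3.
This completes the induction.
Hence the smallest such n₀ is 18.

n₀ = 18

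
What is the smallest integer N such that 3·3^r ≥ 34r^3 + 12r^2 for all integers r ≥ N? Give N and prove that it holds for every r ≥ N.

At r = 7: 6561 < 12250, so the inequality fails and N ≥ 8. We prove 3·3^r ≥ 34r^3 + 12r^2 for all r ≥ 8.
For the base case r = 8: 3·3^r = 19683 and 34r^3 + 12r^2 = 18176, so 19683 ≥ 18176.
Suppose the result is true for r = m, so 3·3^m ≥ 34m^3 + 12m^2.
Then 3·3^(m + 1) = 3·(3·3^m) ≥ 3·(34m^3 + 12m^2).
Also, for m ≥ 8 we have 3·(34m^3 + 12m^2) ≥ 34(m+1)^3 + 12(m+1)^2, since 3·(34m^3 + 12m^2) − (34(m+1)^3 + 12(m+1)^2) = 68m^3 - 78m^2 - 126m - 46, which is nonnegative for all m ≥ 8.
Combining, 3·3^(m + 1) ≥ 34(m+1)^3 + 12(m+1)^2.
By induction, the statement is established for all r ≥ 8.
Hence the smallest such N is 8.

N = 8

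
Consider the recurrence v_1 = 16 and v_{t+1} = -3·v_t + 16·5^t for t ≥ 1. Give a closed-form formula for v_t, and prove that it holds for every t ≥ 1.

v_t = -2(-3)^t + 2·5^t

Computing the first terms: v_1 = 16, v_2 = 32, v_3 = 304. This suggests v_t = -2(-3)^t + 2·5^t.
For the base case t = 1: the formula gives 16 = 16 = v_1.
Suppose the result is true for t = r, so v_r = -2(-3)^r + 2·5^r.
Then v_{r+1} = -3·v_r + 16·5^r = -3·(-2(-3)^r + 2·5^r) + 16·5^r = -2(-3)^(r + 1) + 2·5^(r + 1),
which is the claimed formula at t = r+1.
By induction, the statement is established for all t ≥ 1.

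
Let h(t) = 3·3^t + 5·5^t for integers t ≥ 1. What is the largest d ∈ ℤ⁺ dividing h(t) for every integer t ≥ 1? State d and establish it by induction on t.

d = 2

Computing the first values: h(1) = 34 and h(2) = 152; gcd(34, 152) = 2, so d ≤ 2.
We prove 2 | 3·3^t + 5·5^t for all t ≥ 1 by induction on t.
Base case (t = 1): h(1) = 34 = 2·(17), so 2 | h(1).
Suppose the result is true for t = i, i.e. 2 | h(i). Then
h(i+1) − 5·h(i) = (3·3^(i+1) + 5·5^(i+1)) − 5·(3·3^i + 5·5^i) = (3)·3^i·(3 − 5) = (-6)·3^i. Since 2 | h(i) by the inductive hypothesis, 2 | 5·h(i); and 2 | -6 since -6 = 2·-3. Therefore 2 | h(i+1).
By induction, the statement is established for all t ≥ 1.
Therefore the largest such d is 2.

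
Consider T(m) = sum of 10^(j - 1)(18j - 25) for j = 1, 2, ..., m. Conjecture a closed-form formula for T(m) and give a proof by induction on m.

T(m) = 10^m(2m - 3) + 3

We claim T(m) = 10^m(2m - 3) + 3 for all m ≥ 1.
Base case (m = 1): T(1) = -7, and the closed form gives -7. They agree.
Inductive step: assume the claim holds for m = j, so T(j) = 10^j(2j - 3) + 3.
Then T(j+1) = T(j) + (10^j(18j - 7)) = (10^j(2j - 3) + 3) + (10^j(18j - 7)).
Simplifying, T(j+1) = 20·10^j·j - 10·10^j + 3 = 10^(j+1)(2(j+1) - 3) + 3,
which is the closed form with m = j+1.
Hence, by induction on m, the claim holds for every m ≥ 1.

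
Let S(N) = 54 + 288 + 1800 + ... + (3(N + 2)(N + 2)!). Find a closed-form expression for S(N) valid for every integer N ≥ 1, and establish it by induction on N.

We claim S(N) = 3(N + 3)! - 18 for all N ≥ 1.
When N = 1: S(1) = 54, and the closed form gives 54. They agree.
Suppose the result is true for N = p, so S(p) = 3(p + 3)! - 18.
Then S(p+1) = S(p) + (3(p + 3)(p + 3)!) = (3(p + 3)! - 18) + (3(p + 3)(p + 3)!).
Simplifying, S(p+1) = 3((p+1) + 3)! - 18,
which is the closed form with N = p+1.
By the principle of mathematical induction, the result holds for all N ≥ 1.

S(N) = 3(N + 3)! - 18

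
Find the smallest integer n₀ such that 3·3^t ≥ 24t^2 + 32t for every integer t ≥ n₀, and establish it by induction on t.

n₀ = 6

At t = 5: 729 < 760, so the inequality fails and n₀ ≥ 6. We prove 3·3^t ≥ 24t^2 + 32t for all t ≥ 6.
When t = 6: 3·3^t = 2187 and 24t^2 + 32t = 1056, so 2187 ≥ 1056.
For the inductive step, assume it holds for an arbitrary j ≥ 6, so 3·3^j ≥ 24j^2 + 32j.
Then 3·3^(j + 1) = 3·(3·3^j) ≥ 3·(24j^2 + 32j).
Also, for j ≥ 6 we have 3·(24j^2 + 32j) ≥ 24(j+1)^2 + 32(j+1), since 3·(24j^2 + 32j) − (24(j+1)^2 + 32(j+1)) = 48j^2 + 16j - 56, which is nonnegative for all j ≥ 6.
Combining, 3·3^(j + 1) ≥ 24(j+1)^2 + 32(j+1).
By induction, the statement is established for all t ≥ 6.
Hence the smallest such n₀ is 6.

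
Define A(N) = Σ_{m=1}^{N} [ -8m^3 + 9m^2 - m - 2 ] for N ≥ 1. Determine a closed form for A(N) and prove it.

We claim A(N) = -N(2N^3 + N^2 - 2N + 1) for all N ≥ 1.
For the base case N = 1: A(1) = -2, and the closed form gives -2. They agree.
Inductive step: suppose the statement holds for some m ≥ 1, so A(m) = m(-2m^3 - m^2 + 2m - 1).
Then A(m+1) = A(m) + (-m - 8(m + 1)^3 + 9(m + 1)^2 - 3) = (m(-2m^3 - m^2 + 2m - 1)) + (-m - 8(m + 1)^3 + 9(m + 1)^2 - 3).
Simplifying, A(m+1) = -(m + 1)(2m^3 + 7m^2 + 6m + 2) = -(m+1)(2(m+1)^3 + (m+1)^2 - 2(m+1) + 1),
which is the closed form with N = m+1.
Hence, by induction on N, the claim holds for every N ≥ 1.

A(N) = -N(2N^3 + N^2 - 2N + 1)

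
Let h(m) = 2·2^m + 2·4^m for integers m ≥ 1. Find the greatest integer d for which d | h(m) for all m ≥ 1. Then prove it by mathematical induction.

Computing the first values: h(1) = 12 and h(2) = 40; gcd(12, 40) = 4, so d ≤ 4.
We prove 4 | 2·2^m + 2·4^m for all m ≥ 1 by induction on m.
When m = 1: h(1) = 12 = 4·(3), so 4 | h(1).
Inductive step: assume the claim holds for m = k, i.e. 4 | h(k). Then
h(k+1) − 4·h(k) = (2·2^(k+1) + 2·4^(k+1)) − 4·(2·2^k + 2·4^k) = (2)·2^k·(2 − 4) = (-4)·2^k. Since 4 | h(k) by the inductive hypothesis, 4 | 4·h(k); and 4 | -4 since -4 = 4·-1. Therefore 4 | h(k+1).
This completes the induction.
Therefore the largest such d is 4.

d = 4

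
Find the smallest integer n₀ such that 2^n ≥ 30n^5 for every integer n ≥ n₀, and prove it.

n₀ = 30

At n = 29: 536870912 < 615334470, so the inequality fails and n₀ ≥ 30. We prove 2^n ≥ 30n^5 for all n ≥ 30.
When n = 30: 2^n = 1073741824 and 30n^5 = 729000000, so 1073741824 ≥ 729000000.
Inductive step: assume the claim holds for n = k, so 2^k ≥ 30k^5.
Then 2^(k + 1) = 2·(2^k) ≥ 2·(30k^5).
Also, for k ≥ 30 we have 2·(30k^5) ≥ 30(k+1)^5, since 2 ≥ (1 + 1/k)^5 for all k ≥ 30.
Combining, 2^(k + 1) ≥ 30(k+1)^5.
By induction, the statement is established for all n ≥ 30.
Hence the smallest such n₀ is 30.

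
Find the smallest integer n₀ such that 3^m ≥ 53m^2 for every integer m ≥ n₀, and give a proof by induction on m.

n₀ = 8

At m = 7: 2187 < 2597, so the inequality fails and n₀ ≥ 8. We prove 3^m ≥ 53m^2 for all m ≥ 8.
For the base case m = 8: 3^m = 6561 and 53m^2 = 3392, so 6561 ≥ 3392.
Inductive step: assume the claim holds for m = k, so 3^k ≥ 53k^2.
Then 3^(k + 1) = 3·(3^k) ≥ 3·(53k^2).
Also, for k ≥ 8 we have 3·(53k^2) ≥ 53(k+1)^2, since 3 ≥ (1 + 1/k)^2 for all k ≥ 8.
Combining, 3^(k + 1) ≥ 53(k+1)^2.
Hence, by induction on m, the claim holds for every m ≥ 8.
Hence the smallest such n₀ is 8.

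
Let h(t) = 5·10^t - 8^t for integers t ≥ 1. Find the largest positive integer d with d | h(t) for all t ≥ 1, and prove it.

Computing the first values: h(1) = 42 and h(2) = 436; gcd(42, 436) = 2, so d ≤ 2.
We prove 2 | 5·10^t - 8^t for all t ≥ 1 by induction on t.
Base case (t = 1): h(1) = 42 = 2·(21), so 2 | h(1).
Inductive step: suppose the statement holds for some i ≥ 1, i.e. 2 | h(i). Then
h(i+1) − 10·h(i) = (5·10^(i+1) - 8^(i+1)) − 10·(5·10^i - 8^i) = (-1)·8^i·(8 − 10) = (2)·8^i. Since 2 | h(i) by the inductive hypothesis, 2 | 10·h(i); and 2 | 2 since 2 = 2·1. Therefore 2 | h(i+1).
This completes the induction.
Therefore the largest such d is 2.

d = 2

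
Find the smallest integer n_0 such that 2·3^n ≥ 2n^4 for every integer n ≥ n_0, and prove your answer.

n_0 = 8

At n = 7: 4374 < 4802, so the inequality fails and n_0 ≥ 8. We prove 2·3^n ≥ 2n^4 for all n ≥ 8.
Base step (n = 8): 2·3^n = 13122 and 2n^4 = 8192, so 13122 ≥ 8192.
For the inductive step, assume it holds for an arbitrary p ≥ 8, so 2·3^p ≥ 2p^4.
Then 2·3^(p + 1) = 3·(2·3^p) ≥ 3·(2p^4).
Also, for p ≥ 8 we have 3·(2p^4) ≥ 2(p+1)^4, since 3 ≥ (1 + 1/p)^4 for all p ≥ 8.
Combining, 2·3^(p + 1) ≥ 2(p+1)^4.
Hence, by induction on n, the claim holds for every n ≥ 8.
Hence the smallest such n_0 is 8.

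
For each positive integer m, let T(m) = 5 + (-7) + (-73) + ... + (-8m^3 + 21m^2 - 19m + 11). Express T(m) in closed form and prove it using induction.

T(m) = -m(2m^3 - 3m^2 + m - 5)

We claim T(m) = -m(2m^3 - 3m^2 + m - 5) for all m ≥ 1.
Base step (m = 1): T(1) = 5, and the closed form gives 5. They agree.
For the inductive step, assume it holds for an arbitrary k ≥ 1, so T(k) = k(-2k^3 + 3k^2 - k + 5).
Then T(k+1) = T(k) + (-8k^3 - 3k^2 - k + 5) = (k(-2k^3 + 3k^2 - k + 5)) + (-8k^3 - 3k^2 - k + 5).
Simplifying, T(k+1) = -(k + 1)(2k^3 + 3k^2 + k - 5) = -(k+1)(2(k+1)^3 - 3(k+1)^2 + (k+1) - 5),
which is the closed form with m = k+1.
By induction, the statement is established for all m ≥ 1.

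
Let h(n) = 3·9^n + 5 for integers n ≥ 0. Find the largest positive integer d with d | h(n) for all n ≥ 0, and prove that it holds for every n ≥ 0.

Computing the first values: h(0) = 8 and h(1) = 32; gcd(8, 32) = 8, so d ≤ 8.
We prove 8 | 3·9^n + 5 for all n ≥ 0 by induction on n.
For the base case n = 0: h(0) = 8 = 8·(1), so 8 | h(0).
Inductive step: assume the claim holds for n = i, i.e. 8 | h(i). Then
h(i+1) = 3·9^(i+1) + 5 = 9·(3·9^i + 5) - 40 = 9·h(i) - 40. The first term is divisible by 8 by the inductive hypothesis, and -40 is divisible by 8. Hence 8 | h(i+1).
By the principle of mathematical induction, the result holds for all n ≥ 0.
Therefore the largest such d is 8.

d = 8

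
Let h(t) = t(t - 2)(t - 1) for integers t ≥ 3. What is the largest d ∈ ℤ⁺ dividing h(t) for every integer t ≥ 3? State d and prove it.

d = 6

Computing the first values: h(3) = 6 and h(4) = 24; gcd(6, 24) = 6, so d ≤ 6.
We prove 6 | t(t - 2)(t - 1) for all t ≥ 3 by induction on t.
When t = 3: h(3) = 6 = 6·(1), so 6 | h(3).
For the inductive step, assume it holds for an arbitrary k ≥ 3, i.e. 6 | h(k). Then
h(k+1) − h(k) = (k-1)·k·(k+1) − (k-2)·(k-1)·k = (k-1)·k·[(k+1) − (k-2)] = 3·(k-1)·k. The product of 2 consecutive integers is divisible by (2)! = 2, so h(k+1) − h(k) is divisible by 3·2 = 6. By the inductive hypothesis 6 | h(k), hence 6 | h(k+1).
By induction, the statement is established for all t ≥ 3.
Therefore the largest such d is 6.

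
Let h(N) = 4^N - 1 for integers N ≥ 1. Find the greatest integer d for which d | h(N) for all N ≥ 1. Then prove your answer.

Computing the first values: h(1) = 3 and h(2) = 15; gcd(3, 15) = 3, so d ≤ 3.
We prove 3 | 4^N - 1 for all N ≥ 1 by induction on N.
When N = 1: h(1) = 3 = 3·(1), so 3 | h(1).
Inductive step: assume the claim holds for N = i, i.e. 3 | h(i). Then
4^{i+1} − 1^{i+1} = 4·4^i − 1·1^i = 4·(4^i − 1^i) + (3)·1^i. The first term is divisible by 3 by the inductive hypothesis, and the second term (3)·1^i is divisible by 3 since 3 | 3. Hence 3 | h(i+1).
This completes the induction.
Therefore the largest such d is 3.

d = 3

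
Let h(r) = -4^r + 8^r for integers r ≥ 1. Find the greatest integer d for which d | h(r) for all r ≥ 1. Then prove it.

Computing the first values: h(1) = 4 and h(2) = 48; gcd(4, 48) = 4, so d ≤ 4.
We prove 4 | -4^r + 8^r for all r ≥ 1 by induction on r.
Base case (r = 1): h(1) = 4 = 4·(1), so 4 | h(1).
Inductive step: assume the claim holds for r = p, i.e. 4 | h(p). Then
8^{p+1} − 4^{p+1} = 8·8^p − 4·4^p = 8·(8^p − 4^p) + (4)·4^p. The first term is divisible by 4 by the inductive hypothesis, and the second term (4)·4^p is divisible by 4 since 4 | 4. Hence 4 | h(p+1).
Hence, by induction on r, the claim holds for every r ≥ 1.
Therefore the largest such d is 4.

d = 4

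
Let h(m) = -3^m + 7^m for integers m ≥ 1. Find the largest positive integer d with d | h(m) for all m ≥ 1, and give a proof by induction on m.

Computing the first values: h(1) = 4 and h(2) = 40; gcd(4, 40) = 4, so d ≤ 4.
We prove 4 | -3^m + 7^m for all m ≥ 1 by induction on m.
Base case (m = 1): h(1) = 4 = 4·(1), so 4 | h(1).
For the inductive step, assume it holds for an arbitrary j ≥ 1, i.e. 4 | h(j). Then
7^{j+1} − 3^{j+1} = 7·7^j − 3·3^j = 7·(7^j − 3^j) + (4)·3^j. The first term is divisible by 4 by the inductive hypothesis, and the second term (4)·3^j is divisible by 4 since 4 | 4. Hence 4 | h(j+1).
By the principle of mathematical induction, the result holds for all m ≥ 1.
Therefore the largest such d is 4.

d = 4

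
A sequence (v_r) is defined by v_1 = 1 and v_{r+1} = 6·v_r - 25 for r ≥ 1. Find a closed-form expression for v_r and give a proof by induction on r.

Computing the first terms: v_1 = 1, v_2 = -19, v_3 = -139. This suggests v_r = -4·6^(r - 1) + 5.
Base case (r = 1): the formula gives 1 = 1 = v_1.
Inductive step: assume the claim holds for r = p, so v_p = -4·6^(p - 1) + 5.
Then v_{p+1} = 6·v_p - 25 = 6·(-4·6^(p - 1) + 5) - 25 = -4·6^p + 5 = -4·6^((p+1) - 1) + 5,
which is the claimed formula at r = p+1.
By the principle of mathematical induction, the result holds for all r ≥ 1.

v_r = -4·6^(r - 1) + 5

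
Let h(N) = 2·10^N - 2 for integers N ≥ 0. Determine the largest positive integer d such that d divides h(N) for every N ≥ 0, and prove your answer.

Computing the first values: h(0) = 0 and h(1) = 18; gcd(0, 18) = 18, so d ≤ 18.
We prove 18 | 2·10^N - 2 for all N ≥ 0 by induction on N.
When N = 0: h(0) = 0 = 18·(0), so 18 | h(0).
Suppose the result is true for N = k, i.e. 18 | h(k). Then
h(k+1) = 2·10^(k+1) - 2 = 10·(2·10^k - 2) + 18 = 10·h(k) + 18. The first term is divisible by 18 by the inductive hypothesis, and 18 is divisible by 18. Hence 18 | h(k+1).
This completes the induction.
Therefore the largest such d is 18.

d = 18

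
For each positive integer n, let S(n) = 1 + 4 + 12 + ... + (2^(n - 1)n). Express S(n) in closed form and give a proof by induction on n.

S(n) = 2^n(n - 1) + 1

We claim S(n) = 2^n(n - 1) + 1 for all n ≥ 1.
Base case (n = 1): S(1) = 1, and the closed form gives 1. They agree.
Suppose the result is true for n = j, so S(j) = 2^j(j - 1) + 1.
Then S(j+1) = S(j) + (2^j(j + 1)) = (2^j(j - 1) + 1) + (2^j(j + 1)).
Simplifying, S(j+1) = 2^(j + 1)j + 1 = 2^(j+1)((j+1) - 1) + 1,
which is the closed form with n = j+1.
Hence, by induction on n, the claim holds for every n ≥ 1.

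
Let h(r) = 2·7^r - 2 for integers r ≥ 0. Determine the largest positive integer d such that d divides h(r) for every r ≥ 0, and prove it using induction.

d = 12

Computing the first values: h(0) = 0 and h(1) = 12; gcd(0, 12) = 12, so d ≤ 12.
We prove 12 | 2·7^r - 2 for all r ≥ 0 by induction on r.
For the base case r = 0: h(0) = 0 = 12·(0), so 12 | h(0).
Inductive step: assume the claim holds for r = i, i.e. 12 | h(i). Then
h(i+1) = 2·7^(i+1) - 2 = 7·(2·7^i - 2) + 12 = 7·h(i) + 12. The first term is divisible by 12 by the inductive hypothesis, and 12 is divisible by 12. Hence 12 | h(i+1).
This completes the induction.
Therefore the largest such d is 12.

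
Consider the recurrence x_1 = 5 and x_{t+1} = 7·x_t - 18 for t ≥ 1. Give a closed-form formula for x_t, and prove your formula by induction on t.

Computing the first terms: x_1 = 5, x_2 = 17, x_3 = 101. This suggests x_t = 2·7^(t - 1) + 3.
Base step (t = 1): the formula gives 5 = 5 = x_1.
Suppose the result is true for t = m, so x_m = 2·7^(m - 1) + 3.
Then x_{m+1} = 7·x_m - 18 = 7·(2·7^(m - 1) + 3) - 18 = 2·7^m + 3 = 2·7^((m+1) - 1) + 3,
which is the claimed formula at t = m+1.
By the principle of mathematical induction, the result holds for all t ≥ 1.

x_t = 2·7^(t - 1) + 3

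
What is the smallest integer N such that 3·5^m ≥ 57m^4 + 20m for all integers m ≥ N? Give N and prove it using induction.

At m = 6: 46875 < 73992, so the inequality fails and N ≥ 7. We prove 3·5^m ≥ 57m^4 + 20m for all m ≥ 7.
For the base case m = 7: 3·5^m = 234375 and 57m^4 + 20m = 136997, so 234375 ≥ 136997.
Inductive step: suppose the statement holds for some k ≥ 7, so 3·5^k ≥ 57k^4 + 20k.
Then 3·5^(k + 1) = 5·(3·5^k) ≥ 5·(57k^4 + 20k).
Also, for k ≥ 7 we have 5·(57k^4 + 20k) ≥ 57(k+1)^4 + 20(k+1), since 5·(57k^4 + 20k) − (57(k+1)^4 + 20(k+1)) = 228k^4 - 228k^3 - 342k^2 - 148k - 77, which is nonnegative for all k ≥ 7.
Combining, 3·5^(k + 1) ≥ 57(k+1)^4 + 20(k+1).
By induction, the statement is established for all m ≥ 7.
Hence the smallest such N is 7.

N = 7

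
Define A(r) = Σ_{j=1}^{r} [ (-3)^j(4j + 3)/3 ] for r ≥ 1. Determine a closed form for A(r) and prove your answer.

A(r) = (-3)^r(r + 1) - 1

We claim A(r) = (-3)^r(r + 1) - 1 for all r ≥ 1.
Base step (r = 1): A(1) = -7, and the closed form gives -7. They agree.
Suppose the result is true for r = j, so A(j) = (-3)^j(j + 1) - 1.
Then A(j+1) = A(j) + ((-3)^j(-4j - 7)) = ((-3)^j(j + 1) - 1) + ((-3)^j(-4j - 7)).
Simplifying, A(j+1) = -3(-3)^j·j - 6(-3)^j - 1 = (-3)^(j+1)((j+1) + 1) - 1,
which is the closed form with r = j+1.
By induction, the statement is established for all r ≥ 1.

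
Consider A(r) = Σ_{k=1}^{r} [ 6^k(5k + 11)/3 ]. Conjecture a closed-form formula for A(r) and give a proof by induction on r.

We claim A(r) = 2·6^r(r + 2) - 4 for all r ≥ 1.
Base case (r = 1): A(1) = 32, and the closed form gives 32. They agree.
Suppose the result is true for r = k, so A(k) = 2·6^k(k + 2) - 4.
Then A(k+1) = A(k) + (6^k(10k + 32)) = (2·6^k(k + 2) - 4) + (6^k(10k + 32)).
Simplifying, A(k+1) = 12·6^k·k + 36·6^k - 4 = 2·6^(k+1)((k+1) + 2) - 4,
which is the closed form with r = k+1.
By the principle of mathematical induction, the result holds for all r ≥ 1.

A(r) = 2·6^r(r + 2) - 4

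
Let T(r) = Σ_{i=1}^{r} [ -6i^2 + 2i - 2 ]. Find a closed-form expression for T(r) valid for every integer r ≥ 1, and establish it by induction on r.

T(r) = -2r(r^2 + r + 1)

We claim T(r) = -2r(r^2 + r + 1) for all r ≥ 1.
Base step (r = 1): T(1) = -6, and the closed form gives -6. They agree.
Suppose the result is true for r = i, so T(i) = 2i(-i^2 - i - 1).
Then T(i+1) = T(i) + (2i - 6(i + 1)^2) = (2i(-i^2 - i - 1)) + (2i - 6(i + 1)^2).
Simplifying, T(i+1) = -2(i + 1)(i^2 + 3i + 3) = -2(i+1)((i+1)^2 + (i+1) + 1),
which is the closed form with r = i+1.
Hence, by induction on r, the claim holds for every r ≥ 1.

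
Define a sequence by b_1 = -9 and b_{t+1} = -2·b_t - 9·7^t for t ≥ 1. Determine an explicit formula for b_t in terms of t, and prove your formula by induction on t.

Computing the first terms: b_1 = -9, b_2 = -45, b_3 = -351. This suggests b_t = (-2)^t - 7^t.
For the base case t = 1: the formula gives -9 = -9 = b_1.
Inductive step: suppose the statement holds for some i ≥ 1, so b_i = (-2)^i - 7^i.
Then b_{i+1} = -2·b_i - 9·7^i = -2·((-2)^i - 7^i) - 9·7^i = (-2)^(i + 1) - 7^(i + 1),
which is the claimed formula at t = i+1.
By induction, the statement is established for all t ≥ 1.

b_t = (-2)^t - 7^t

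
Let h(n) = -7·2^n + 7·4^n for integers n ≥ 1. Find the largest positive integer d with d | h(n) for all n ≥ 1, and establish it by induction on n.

Computing the first values: h(1) = 14 and h(2) = 84; gcd(14, 84) = 14, so d ≤ 14.
We prove 14 | -7·2^n + 7·4^n for all n ≥ 1 by induction on n.
For the base case n = 1: h(1) = 14 = 14·(1), so 14 | h(1).
Inductive step: suppose the statement holds for some j ≥ 1, i.e. 14 | h(j). Then
h(j+1) − 4·h(j) = (-7·2^(j+1) + 7·4^(j+1)) − 4·(-7·2^j + 7·4^j) = (-7)·2^j·(2 − 4) = (14)·2^j. Since 14 | h(j) by the inductive hypothesis, 14 | 4·h(j); and 14 | 14 since 14 = 14·1. Therefore 14 | h(j+1).
By induction, the statement is established for all n ≥ 1.
Therefore the largest such d is 14.

d = 14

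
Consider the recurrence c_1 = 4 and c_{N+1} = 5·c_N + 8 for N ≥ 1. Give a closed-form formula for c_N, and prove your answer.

c_N = 6·5^(N - 1) - 2

Computing the first terms: c_1 = 4, c_2 = 28, c_3 = 148. This suggests c_N = 6·5^(N - 1) - 2.
For the base case N = 1: the formula gives 4 = 4 = c_1.
For the inductive step, assume it holds for an arbitrary r ≥ 1, so c_r = 6·5^(r - 1) - 2.
Then c_{r+1} = 5·c_r + 8 = 5·(6·5^(r - 1) - 2) + 8 = 6·5^r - 2 = 6·5^((r+1) - 1) - 2,
which is the claimed formula at N = r+1.
This completes the induction.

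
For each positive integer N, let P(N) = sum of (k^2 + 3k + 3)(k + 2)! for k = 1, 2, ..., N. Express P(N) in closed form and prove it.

P(N) = (N + 1)(N + 3)! - 6

We claim P(N) = (N + 1)(N + 3)! - 6 for all N ≥ 1.
Base step (N = 1): P(1) = 42, and the closed form gives 42. They agree.
Suppose the result is true for N = k, so P(k) = (k + 1)(k + 3)! - 6.
Then P(k+1) = P(k) + ((k^2 + 5k + 7)(k + 3)!) = ((k + 1)(k + 3)! - 6) + ((k^2 + 5k + 7)(k + 3)!).
Simplifying, P(k+1) = ((k+1) + 1)((k+1) + 3)! - 6,
which is the closed form with N = k+1.
This completes the induction.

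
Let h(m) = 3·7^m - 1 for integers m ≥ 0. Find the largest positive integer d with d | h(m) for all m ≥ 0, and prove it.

d = 2

Computing the first values: h(0) = 2 and h(1) = 20; gcd(2, 20) = 2, so d ≤ 2.
We prove 2 | 3·7^m - 1 for all m ≥ 0 by induction on m.
For the base case m = 0: h(0) = 2 = 2·(1), so 2 | h(0).
For the inductive step, assume it holds for an arbitrary p ≥ 0, i.e. 2 | h(p). Then
h(p+1) = 3·7^(p+1) - 1 = 7·(3·7^p - 1) + 6 = 7·h(p) + 6. The first term is divisible by 2 by the inductive hypothesis, and 6 is divisible by 2. Hence 2 | h(p+1).
By the principle of mathematical induction, the result holds for all m ≥ 0.
Therefore the largest such d is 2.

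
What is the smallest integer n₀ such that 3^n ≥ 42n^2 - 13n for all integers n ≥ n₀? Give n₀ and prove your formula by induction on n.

n₀ = 7

At n = 6: 729 < 1434, so the inequality fails and n₀ ≥ 7. We prove 3^n ≥ 42n^2 - 13n for all n ≥ 7.
When n = 7: 3^n = 2187 and 42n^2 - 13n = 1967, so 2187 ≥ 1967.
Inductive step: assume the claim holds for n = k, so 3^k ≥ 42k^2 - 13k.
Then 3^(k + 1) = 3·(3^k) ≥ 3·(42k^2 - 13k).
Also, for k ≥ 7 we have 3·(42k^2 - 13k) ≥ 42(k+1)^2 - 13(k+1), since 3·(42k^2 - 13k) − (42(k+1)^2 - 13(k+1)) = 84k^2 - 110k - 29, which is nonnegative for all k ≥ 7.
Combining, 3^(k + 1) ≥ 42(k+1)^2 - 13(k+1).
By the principle of mathematical induction, the result holds for all n ≥ 7.
Hence the smallest such n₀ is 7.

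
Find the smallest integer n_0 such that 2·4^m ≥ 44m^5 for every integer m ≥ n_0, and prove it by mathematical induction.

At m = 10: 2097152 < 4400000, so the inequality fails and n_0 ≥ 11. We prove 2·4^m ≥ 44m^5 for all m ≥ 11.
For the base case m = 11: 2·4^m = 8388608 and 44m^5 = 7086244, so 8388608 ≥ 7086244.
Suppose the result is true for m = k, so 2·4^k ≥ 44k^5.
Then 2·4^(k + 1) = 4·(2·4^k) ≥ 4·(44k^5).
Also, for k ≥ 11 we have 4·(44k^5) ≥ 44(k+1)^5, since 4 ≥ (1 + 1/k)^5 for all k ≥ 11.
Combining, 2·4^(k + 1) ≥ 44(k+1)^5.
By the principle of mathematical induction, the result holds for all m ≥ 11.
Hence the smallest such n_0 is 11.

n_0 = 11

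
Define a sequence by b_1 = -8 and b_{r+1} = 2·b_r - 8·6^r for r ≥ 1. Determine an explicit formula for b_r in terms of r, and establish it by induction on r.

b_r = 2^(r + 1) - 2·6^r

Computing the first terms: b_1 = -8, b_2 = -64, b_3 = -416. This suggests b_r = 2^(r + 1) - 2·6^r.
Base case (r = 1): the formula gives -8 = -8 = b_1.
Inductive step: suppose the statement holds for some j ≥ 1, so b_j = 2^(j + 1) - 2·6^j.
Then b_{j+1} = 2·b_j - 8·6^j = 2·(2^(j + 1) - 2·6^j) - 8·6^j = 2^(j + 2) - 2·6^(j + 1) = 2^((j+1) + 1) - 2·6^(j+1),
which is the claimed formula at r = j+1.
By induction, the statement is established for all r ≥ 1.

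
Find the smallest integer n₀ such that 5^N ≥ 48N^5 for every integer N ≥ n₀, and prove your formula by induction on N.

n₀ = 10

At N = 9: 1953125 < 2834352, so the inequality fails and n₀ ≥ 10. We prove 5^N ≥ 48N^5 for all N ≥ 10.
For the base case N = 10: 5^N = 9765625 and 48N^5 = 4800000, so 9765625 ≥ 4800000.
Inductive step: assume the claim holds for N = r, so 5^r ≥ 48r^5.
Then 5^(r + 1) = 5·(5^r) ≥ 5·(48r^5).
Also, for r ≥ 10 we have 5·(48r^5) ≥ 48(r+1)^5, since 5 ≥ (1 + 1/r)^5 for all r ≥ 10.
Combining, 5^(r + 1) ≥ 48(r+1)^5.
By the principle of mathematical induction, the result holds for all N ≥ 10.
Hence the smallest such n₀ is 10.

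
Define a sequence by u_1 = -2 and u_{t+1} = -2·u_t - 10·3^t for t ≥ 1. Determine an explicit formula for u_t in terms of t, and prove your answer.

Computing the first terms: u_1 = -2, u_2 = -26, u_3 = -38. This suggests u_t = (-2)^(t + 1) - 2·3^t.
Base case (t = 1): the formula gives -2 = -2 = u_1.
Inductive step: suppose the statement holds for some p ≥ 1, so u_p = (-2)^(p + 1) - 2·3^p.
Then u_{p+1} = -2·u_p - 10·3^p = -2·((-2)^(p + 1) - 2·3^p) - 10·3^p = (-2)^(p + 2) - 2·3^(p + 1) = (-2)^((p+1) + 1) - 2·3^(p+1),
which is the claimed formula at t = p+1.
Hence, by induction on t, the claim holds for every t ≥ 1.

u_t = (-2)^(t + 1) - 2·3^t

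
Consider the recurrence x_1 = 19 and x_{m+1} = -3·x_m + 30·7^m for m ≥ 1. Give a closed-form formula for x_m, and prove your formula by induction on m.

x_m = -2(-3)^(m - 1) + 3·7^m

Computing the first terms: x_1 = 19, x_2 = 153, x_3 = 1011. This suggests x_m = -2(-3)^(m - 1) + 3·7^m.
Base case (m = 1): the formula gives 19 = 19 = x_1.
Suppose the result is true for m = i, so x_i = -2(-3)^(i - 1) + 3·7^i.
Then x_{i+1} = -3·x_i + 30·7^i = -3·(-2(-3)^(i - 1) + 3·7^i) + 30·7^i = -2(-3)^i + 3·7^(i + 1) = -2(-3)^((i+1) - 1) + 3·7^(i+1),
which is the claimed formula at m = i+1.
By the principle of mathematical induction, the result holds for all m ≥ 1.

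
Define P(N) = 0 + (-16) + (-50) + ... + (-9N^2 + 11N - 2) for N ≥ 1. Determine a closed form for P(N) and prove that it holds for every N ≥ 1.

We claim P(N) = -N(N - 1)(3N + 2) for all N ≥ 1.
For the base case N = 1: P(1) = 0, and the closed form gives 0. They agree.
Inductive step: suppose the statement holds for some r ≥ 1, so P(r) = r(-3r^2 + r + 2).
Then P(r+1) = P(r) + (r(-9r - 7)) = (r(-3r^2 + r + 2)) + (r(-9r - 7)).
Simplifying, P(r+1) = -r(r + 1)(3r + 5) = -(r+1)((r+1) - 1)(3(r+1) + 2),
which is the closed form with N = r+1.
By induction, the statement is established for all N ≥ 1.

P(N) = -N(N - 1)(3N + 2)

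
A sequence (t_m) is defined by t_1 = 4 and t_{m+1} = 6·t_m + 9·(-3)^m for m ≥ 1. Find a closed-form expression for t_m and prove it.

t_m = -(-3)^m + 6^(m - 1)

Computing the first terms: t_1 = 4, t_2 = -3, t_3 = 63. This suggests t_m = -(-3)^m + 6^(m - 1).
Base case (m = 1): the formula gives 4 = 4 = t_1.
For the inductive step, assume it holds for an arbitrary i ≥ 1, so t_i = -(-3)^i + 6^(i - 1).
Then t_{i+1} = 6·t_i + 9·(-3)^i = 6·(-(-3)^i + 6^(i - 1)) + 9·(-3)^i = -(-3)^(i + 1) + 6^i = -(-3)^(i+1) + 6^((i+1) - 1),
which is the claimed formula at m = i+1.
This completes the induction.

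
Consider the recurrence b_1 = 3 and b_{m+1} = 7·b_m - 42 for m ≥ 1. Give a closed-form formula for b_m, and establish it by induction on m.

Computing the first terms: b_1 = 3, b_2 = -21, b_3 = -189. This suggests b_m = -4·7^(m - 1) + 7.
Base step (m = 1): the formula gives 3 = 3 = b_1.
Inductive step: suppose the statement holds for some p ≥ 1, so b_p = -4·7^(p - 1) + 7.
Then b_{p+1} = 7·b_p - 42 = 7·(-4·7^(p - 1) + 7) - 42 = -4·7^p + 7 = -4·7^((p+1) - 1) + 7,
which is the claimed formula at m = p+1.
Hence, by induction on m, the claim holds for every m ≥ 1.

b_m = -4·7^(m - 1) + 7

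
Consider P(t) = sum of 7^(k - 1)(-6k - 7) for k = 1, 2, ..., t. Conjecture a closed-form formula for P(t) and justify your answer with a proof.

P(t) = -7^t(t + 1) + 1

We claim P(t) = -7^t(t + 1) + 1 for all t ≥ 1.
Base case (t = 1): P(1) = -13, and the closed form gives -13. They agree.
For the inductive step, assume it holds for an arbitrary k ≥ 1, so P(k) = -7^k(k + 1) + 1.
Then P(k+1) = P(k) + (7^k(-6k - 13)) = (-7^k(k + 1) + 1) + (7^k(-6k - 13)).
Simplifying, P(k+1) = -7·7^k·k - 14·7^k + 1 = -7^(k+1)((k+1) + 1) + 1,
which is the closed form with t = k+1.
By induction, the statement is established for all t ≥ 1.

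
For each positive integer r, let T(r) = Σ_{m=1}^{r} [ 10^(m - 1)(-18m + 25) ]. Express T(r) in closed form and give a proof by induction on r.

T(r) = 10^r(-2r + 3) - 3

We claim T(r) = 10^r(-2r + 3) - 3 for all r ≥ 1.
For the base case r = 1: T(1) = 7, and the closed form gives 7. They agree.
For the inductive step, assume it holds for an arbitrary m ≥ 1, so T(m) = 10^m(-2m + 3) - 3.
Then T(m+1) = T(m) + (10^m(-18m + 7)) = (10^m(-2m + 3) - 3) + (10^m(-18m + 7)).
Simplifying, T(m+1) = -20·10^m·m + 10·10^m - 3 = 10^(m+1)(-2(m+1) + 3) - 3,
which is the closed form with r = m+1.
By the principle of mathematical induction, the result holds for all r ≥ 1.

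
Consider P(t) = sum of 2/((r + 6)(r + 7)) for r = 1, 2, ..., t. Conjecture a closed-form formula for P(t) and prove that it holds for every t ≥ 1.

P(t) = 2t/(7(t + 7))

We claim P(t) = 2t/(7(t + 7)) for all t ≥ 1.
Base step (t = 1): P(1) = 1/28, and the closed form gives 1/28. They agree.
Inductive step: assume the claim holds for t = r, so P(r) = 2r/(7(r + 7)).
Then P(r+1) = P(r) + (2/((r + 7)(r + 8))) = (2r/(7(r + 7))) + (2/((r + 7)(r + 8))).
Simplifying, P(r+1) = 2(r + 1)/(7(r + 8)) = 2(r+1)/(7((r+1) + 7)),
which is the closed form with t = r+1.
Hence, by induction on t, the claim holds for every t ≥ 1.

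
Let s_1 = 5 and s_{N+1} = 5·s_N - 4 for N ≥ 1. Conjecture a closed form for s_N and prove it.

s_N = 4·5^(N - 1) + 1

Computing the first terms: s_1 = 5, s_2 = 21, s_3 = 101. This suggests s_N = 4·5^(N - 1) + 1.
Base step (N = 1): the formula gives 5 = 5 = s_1.
Suppose the result is true for N = r, so s_r = 4·5^(r - 1) + 1.
Then s_{r+1} = 5·s_r - 4 = 5·(4·5^(r - 1) + 1) - 4 = 4·5^r + 1 = 4·5^((r+1) - 1) + 1,
which is the claimed formula at N = r+1.
By induction, the statement is established for all N ≥ 1.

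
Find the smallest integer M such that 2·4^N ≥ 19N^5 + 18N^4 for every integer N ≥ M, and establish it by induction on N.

At N = 9: 524288 < 1240029, so the inequality fails and M ≥ 10. We prove 2·4^N ≥ 19N^5 + 18N^4 for all N ≥ 10.
When N = 10: 2·4^N = 2097152 and 19N^5 + 18N^4 = 2080000, so 2097152 ≥ 2080000.
Suppose the result is true for N = k, so 2·4^k ≥ 19k^5 + 18k^4.
Then 2·4^(k + 1) = 4·(2·4^k) ≥ 4·(19k^5 + 18k^4).
Also, for k ≥ 10 we have 4·(19k^5 + 18k^4) ≥ 19(k+1)^5 + 18(k+1)^4, since 4·(19k^5 + 18k^4) − (19(k+1)^5 + 18(k+1)^4) = 57k^5 - 41k^4 - 262k^3 - 298k^2 - 167k - 37, which is nonnegative for all k ≥ 10.
Combining, 2·4^(k + 1) ≥ 19(k+1)^5 + 18(k+1)^4.
By induction, the statement is established for all N ≥ 10.
Hence the smallest such M is 10.

M = 10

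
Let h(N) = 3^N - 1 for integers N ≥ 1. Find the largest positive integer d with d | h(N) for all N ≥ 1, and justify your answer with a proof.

Computing the first values: h(1) = 2 and h(2) = 8; gcd(2, 8) = 2, so d ≤ 2.
We prove 2 | 3^N - 1 for all N ≥ 1 by induction on N.
Base case (N = 1): h(1) = 2 = 2·(1), so 2 | h(1).
Inductive step: assume the claim holds for N = k, i.e. 2 | h(k). Then
3^{k+1} − 1^{k+1} = 3·3^k − 1·1^k = 3·(3^k − 1^k) + (2)·1^k. The first term is divisible by 2 by the inductive hypothesis, and the second term (2)·1^k is divisible by 2 since 2 | 2. Hence 2 | h(k+1).
This completes the induction.
Therefore the largest such d is 2.

d = 2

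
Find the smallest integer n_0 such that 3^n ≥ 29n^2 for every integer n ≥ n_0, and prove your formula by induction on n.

n_0 = 7

At n = 6: 729 < 1044, so the inequality fails and n_0 ≥ 7. We prove 3^n ≥ 29n^2 for all n ≥ 7.
When n = 7: 3^n = 2187 and 29n^2 = 1421, so 2187 ≥ 1421.
Inductive step: suppose the statement holds for some r ≥ 7, so 3^r ≥ 29r^2.
Then 3^(r + 1) = 3·(3^r) ≥ 3·(29r^2).
Also, for r ≥ 7 we have 3·(29r^2) ≥ 29(r+1)^2, since 3 ≥ (1 + 1/r)^2 for all r ≥ 7.
Combining, 3^(r + 1) ≥ 29(r+1)^2.
By induction, the statement is established for all n ≥ 7.
Hence the smallest such n_0 is 7.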